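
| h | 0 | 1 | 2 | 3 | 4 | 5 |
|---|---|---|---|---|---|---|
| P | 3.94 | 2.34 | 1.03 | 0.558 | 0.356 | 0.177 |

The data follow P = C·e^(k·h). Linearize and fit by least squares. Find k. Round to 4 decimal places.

k = -0.6222

Let Y = ln P. Fitting Y = k·h + ln C by least squares:
Σh = 15.0000, Σ(h)² = 55.0000, Σln P = -1.0969, Σh·ln P = -13.6302.
Equations: 55.0000·k + 15.0000·ln C = -13.6302;  15.0000·k + 6·ln C = -1.0969.
Δ = 55.0000·6 − (15.0000)² = 105.0000; k = (-13.6302·6 − 15.0000·-1.0969)/105.0000 = -0.62217, ln C = (55.0000·-1.0969 − 15.0000·-13.6302)/105.0000 = 1.37259.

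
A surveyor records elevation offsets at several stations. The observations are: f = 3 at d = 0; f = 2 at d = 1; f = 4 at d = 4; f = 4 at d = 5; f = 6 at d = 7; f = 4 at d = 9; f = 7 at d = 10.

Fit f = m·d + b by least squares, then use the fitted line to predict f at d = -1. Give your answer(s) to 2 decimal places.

f̂ = 2.04

From the data, Σd·d = 272, Σd = 36, Σ1 = 7.
For Xᵀf: Σd·f = 186, Σf = 30.
XᵀX·[m, b]ᵀ = Xᵀf becomes [[272, 36]; [36, 7]]·[m, b]ᵀ = [186, 30]ᵀ.
det = 272·7 − 36² = 608.
m = (186·7 − 36·30)/608 = 111/304; b = (272·30 − 36·186)/608 = 183/76.
At d = -1: f̂ = (111/304)·(-1) + (183/76)·(1) = 621/304.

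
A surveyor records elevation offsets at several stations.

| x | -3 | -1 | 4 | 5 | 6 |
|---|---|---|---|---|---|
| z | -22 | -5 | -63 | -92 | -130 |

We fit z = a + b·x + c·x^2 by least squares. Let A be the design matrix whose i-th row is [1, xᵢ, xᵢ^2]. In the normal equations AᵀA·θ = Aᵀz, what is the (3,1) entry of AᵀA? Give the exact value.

87

Row 3 ↔ basis x^2, column 1 ↔ basis 1, so (AᵀA)_{3,1} = Σᵢ x^2 = (9)·(1) + (1)·(1) + (16)·(1) + (25)·(1) + (36)·(1) = 87.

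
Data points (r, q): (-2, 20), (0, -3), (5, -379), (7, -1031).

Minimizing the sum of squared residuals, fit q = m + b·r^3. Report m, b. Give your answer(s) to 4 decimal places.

m = -3.7375, b = -2.9958

The normal equations are: 4·m + 460·b = -1393;  460·m + 133338·b = -401168.
Eliminating b: 133338·(row 1) − 460·(row 2) gives 321752·m = 133338·(-1393) − 460·(-401168) = -1202554, so m = -601277/160876.
Then b = ((-401168) − 460·(-601277/160876))/133338 = -240973/80438.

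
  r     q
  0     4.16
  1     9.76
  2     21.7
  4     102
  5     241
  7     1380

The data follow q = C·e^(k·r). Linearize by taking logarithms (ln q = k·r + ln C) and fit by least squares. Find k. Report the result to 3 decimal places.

Linearized form: ln q = k·r + ln C. From the 6 transformed points,
Σr = 19.0000, Σ(r)² = 95.0000, Σln q = 24.1207, Σr·ln q = 104.9657.
Equations: 95.0000·k + 19.0000·ln C = 104.9657;  19.0000·k + 6·ln C = 24.1207.
Solving (det = 209.0000): k = 0.82057, ln C = 1.42163.

k = 0.821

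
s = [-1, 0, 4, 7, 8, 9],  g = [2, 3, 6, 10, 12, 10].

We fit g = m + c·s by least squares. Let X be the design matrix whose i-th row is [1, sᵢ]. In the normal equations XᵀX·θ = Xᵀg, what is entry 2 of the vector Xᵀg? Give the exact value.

Entry 2 ↔ basis s, so (Xᵀg)_{2} = Σᵢ (s)·gᵢ = (-1)·(2) + (0)·(3) + (4)·(6) + (7)·(10) + (8)·(12) + (9)·(10) = 278.

278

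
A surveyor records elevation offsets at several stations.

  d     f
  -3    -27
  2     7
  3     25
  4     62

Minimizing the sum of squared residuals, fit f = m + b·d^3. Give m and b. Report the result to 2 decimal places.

m = -0.83, b = 0.98

XᵀX·[m, b]ᵀ = Xᵀf reads: 4·m + 72·b = 67;  72·m + 5618·b = 5428.
(Σ1 = 4, Σd^3 = 72, Σd^3·d^3 = 5618, Σf = 67, Σd^3·f = 5428.)
Eliminating b: 5618·(row 1) − 72·(row 2) gives 17288·m = 5618·67 − 72·5428 = -14410, so m = -7205/8644.
Then b = (5428 − 72·(-7205/8644))/5618 = 2111/2161.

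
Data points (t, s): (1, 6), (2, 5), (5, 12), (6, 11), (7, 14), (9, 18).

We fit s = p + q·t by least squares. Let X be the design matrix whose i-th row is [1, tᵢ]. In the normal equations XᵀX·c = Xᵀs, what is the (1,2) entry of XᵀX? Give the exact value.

Row 1 ↔ basis 1, column 2 ↔ basis t, so (XᵀX)_{1,2} = Σᵢ t = (1)·(1) + (1)·(2) + (1)·(5) + (1)·(6) + (1)·(7) + (1)·(9) = 30.

30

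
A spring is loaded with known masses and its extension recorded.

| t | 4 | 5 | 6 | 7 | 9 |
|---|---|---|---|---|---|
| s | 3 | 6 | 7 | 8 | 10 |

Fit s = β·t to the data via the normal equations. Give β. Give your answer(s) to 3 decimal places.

MᵀM·[β]ᵀ = Mᵀs reads: 207·β = 230.
β = 230/207 = 1.11111.

β = 1.111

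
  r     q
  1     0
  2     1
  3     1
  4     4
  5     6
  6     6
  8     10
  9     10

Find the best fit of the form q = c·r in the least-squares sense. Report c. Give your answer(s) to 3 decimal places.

c = 1.089

Forming AᵀA = [[236]] and Aᵀq = [257]ᵀ gives AᵀA·[c]ᵀ = Aᵀq.
c = 257/236 = 1.08898.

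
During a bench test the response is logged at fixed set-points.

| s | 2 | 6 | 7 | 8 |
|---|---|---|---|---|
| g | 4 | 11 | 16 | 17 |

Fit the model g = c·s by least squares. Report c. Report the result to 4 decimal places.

Setting ∂/∂c … = 0 gives: 153·c = 322.
c = 322/153 = 2.10458.

c = 2.1046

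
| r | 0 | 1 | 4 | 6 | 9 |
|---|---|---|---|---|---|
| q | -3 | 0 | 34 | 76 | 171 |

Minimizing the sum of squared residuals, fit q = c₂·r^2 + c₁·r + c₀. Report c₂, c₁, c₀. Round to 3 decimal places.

The normal system MᵀM·[c₂, c₁, c₀]ᵀ = Mᵀq is [[8114, 1010, 134]; [1010, 134, 20]; [134, 20, 5]]·[c₂, c₁, c₀]ᵀ = [17131, 2131, 278]ᵀ.
Solving the 3×3 system (Gaussian elimination) gives c₂ = 16561/8148, c₁ = 8387/8148, c₀ = -4059/1358.

c₂ = 2.033, c₁ = 1.029, c₀ = -2.989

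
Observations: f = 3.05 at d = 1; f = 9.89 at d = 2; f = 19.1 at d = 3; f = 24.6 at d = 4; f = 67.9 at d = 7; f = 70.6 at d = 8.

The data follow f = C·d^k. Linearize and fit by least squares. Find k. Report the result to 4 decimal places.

k = 1.5229

With ln fᵢ as the transformed response and ln dᵢ as the regressor:
AᵀA = [[11.7199, 7.2034]; [7.2034, 6]], rhs = [26.3290, 18.0342]ᵀ  (here Σln d = 7.2034, Σ(ln d)² = 11.7199, Σln f = 18.0342, Σln d·ln f = 26.3290).
Δ = 11.7199·6 − (7.2034)² = 18.4301; k = (26.3290·6 − 7.2034·18.0342)/18.4301 = 1.52288, ln C = (11.7199·18.0342 − 7.2034·26.3290)/18.4301 = 1.17737.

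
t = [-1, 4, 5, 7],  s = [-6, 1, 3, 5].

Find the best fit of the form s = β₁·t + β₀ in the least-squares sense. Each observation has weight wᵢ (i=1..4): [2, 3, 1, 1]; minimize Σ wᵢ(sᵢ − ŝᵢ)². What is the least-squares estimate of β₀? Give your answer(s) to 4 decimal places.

Forming MᵀWM = [[124, 22]; [22, 7]] and MᵀWs = [74, -1]ᵀ gives MᵀWM·[β₁, β₀]ᵀ = MᵀWs.
Δ = 124·7 − 22² = 384.
β₁ = (74·7 − 22·(-1))/384 = 45/32; β₀ = (124·(-1) − 22·74)/384 = -73/16.

β₀ = -4.5625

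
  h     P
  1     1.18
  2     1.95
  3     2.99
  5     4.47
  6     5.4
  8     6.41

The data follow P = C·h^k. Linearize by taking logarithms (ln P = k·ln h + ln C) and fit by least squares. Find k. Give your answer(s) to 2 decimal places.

k = 0.84

Linearized form: ln P = k·ln h + ln C. From the 6 transformed points,
Σln h = 7.2724, Σ(ln h)² = 11.8122, Σln P = 6.9703, Σln h·ln P = 10.9611.
Equations: 11.8122·k + 7.2724·ln C = 10.9611;  7.2724·k + 6·ln C = 6.9703.
Solving (det = 17.9853): k = 0.83824, ln C = 0.14571.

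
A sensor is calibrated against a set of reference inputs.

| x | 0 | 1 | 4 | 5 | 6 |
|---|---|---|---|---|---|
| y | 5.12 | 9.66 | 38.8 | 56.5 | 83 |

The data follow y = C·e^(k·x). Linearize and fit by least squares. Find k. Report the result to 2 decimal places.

Let Y = ln y. Fitting Y = k·x + ln C by least squares:
XᵀX = [[78.0000, 16.0000]; [16.0000, 5]], rhs = [63.5859, 16.0126]ᵀ  (here Σx = 16.0000, Σ(x)² = 78.0000, Σln y = 16.0126, Σx·ln y = 63.5859).
Solving (det = 134.0000): k = 0.46065, ln C = 1.72845.

k = 0.46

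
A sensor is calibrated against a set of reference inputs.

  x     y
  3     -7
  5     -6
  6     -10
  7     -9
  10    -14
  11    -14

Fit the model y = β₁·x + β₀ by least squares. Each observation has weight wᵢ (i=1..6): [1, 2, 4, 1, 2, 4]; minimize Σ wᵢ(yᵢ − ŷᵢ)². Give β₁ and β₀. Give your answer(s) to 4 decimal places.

β₁ = -1.0444, β₀ = -2.8000

The normal equations are: 936·β₁ + 108·β₀ = -1280;  108·β₁ + 14·β₀ = -152.
det = 936·14 − 108² = 1440.
β₁ = ((-1280)·14 − 108·(-152))/1440 = -47/45; β₀ = (936·(-152) − 108·(-1280))/1440 = -14/5.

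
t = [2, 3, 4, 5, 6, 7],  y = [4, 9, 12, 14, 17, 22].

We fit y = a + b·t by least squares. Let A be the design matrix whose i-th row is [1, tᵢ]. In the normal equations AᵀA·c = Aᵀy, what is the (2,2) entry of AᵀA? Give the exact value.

Row 2 ↔ basis t, column 2 ↔ basis t, so (AᵀA)_{2,2} = Σᵢ (t)·(t) = (2)·(2) + (3)·(3) + (4)·(4) + (5)·(5) + (6)·(6) + (7)·(7) = 139.

139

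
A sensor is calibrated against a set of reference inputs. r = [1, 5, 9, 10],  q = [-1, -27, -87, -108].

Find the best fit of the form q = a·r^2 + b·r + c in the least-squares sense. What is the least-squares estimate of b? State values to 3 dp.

b = 0.017

The normal equations are: 17187·a + 1855·b + 207·c = -18523;  1855·a + 207·b + 25·c = -1999;  207·a + 25·b + 4·c = -223.
Inverting the 3×3 Gram matrix, [a, b, c]ᵀ = [-7339/6796, 113/6796, 105/3398]ᵀ.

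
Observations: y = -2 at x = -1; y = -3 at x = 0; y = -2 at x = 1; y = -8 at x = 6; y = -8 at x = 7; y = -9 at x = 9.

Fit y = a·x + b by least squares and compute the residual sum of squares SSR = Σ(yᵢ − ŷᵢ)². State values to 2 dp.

Setting ∂/∂a … = 0 gives: 168·a + 22·b = -185;  22·a + 6·b = -32.
Δ = 168·6 − 22² = 524.
a = ((-185)·6 − 22·(-32))/524 = -203/262; b = (168·(-32) − 22·(-185))/524 = -653/262.
Residuals: -37/131, -133/262, 166/131, -225/262, -11/131, 61/131; SSR = 761/262.

SSR = 2.90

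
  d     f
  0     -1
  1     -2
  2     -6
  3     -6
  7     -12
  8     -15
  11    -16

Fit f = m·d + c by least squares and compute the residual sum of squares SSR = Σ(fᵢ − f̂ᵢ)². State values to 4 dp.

SSR = 9.3933

With design matrix M, MᵀM = [[248, 32]; [32, 7]] and Mᵀf = [-412, -58]ᵀ.
Determinant 248·7 − 32² = 712.
m = ((-412)·7 − 32·(-58))/712 = -257/178; c = (248·(-58) − 32·(-412))/712 = -150/89.
Residuals: 61/89, 201/178, -127/89, 3/178, -37/178, -157/89, 279/178; SSR = 836/89.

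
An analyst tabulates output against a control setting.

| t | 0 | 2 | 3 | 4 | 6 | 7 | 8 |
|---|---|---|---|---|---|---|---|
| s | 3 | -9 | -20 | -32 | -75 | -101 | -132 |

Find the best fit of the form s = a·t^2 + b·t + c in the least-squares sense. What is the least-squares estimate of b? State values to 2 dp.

b = -1.32

Setting ∂/∂a … = 0 gives: 8146·a + 1170·b + 178·c = -16825;  1170·a + 178·b + 30·c = -2419;  178·a + 30·b + 7·c = -366.
Row-reducing yields a = -44389/23016, b = -10121/7672, c = 1981/822.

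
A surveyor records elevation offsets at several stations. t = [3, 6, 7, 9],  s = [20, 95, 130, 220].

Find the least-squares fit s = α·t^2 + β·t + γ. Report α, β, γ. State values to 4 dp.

Setting ∂/∂α … = 0 gives: 10339·α + 1315·β + 175·γ = 27790;  1315·α + 175·β + 25·γ = 3520;  175·α + 25·β + 4·γ = 465.
(Σt^2·t^2 = 10339, Σt^2·t = 1315, Σt^2 = 175, Σt·t = 175, Σt = 25, Σ1 = 4, Σt^2·s = 27790, Σt·s = 3520, Σs = 465.)
Row-reducing yields α = 17/6, β = -7/10, γ = -10/3.

α = 2.8333, β = -0.7000, γ = -3.3333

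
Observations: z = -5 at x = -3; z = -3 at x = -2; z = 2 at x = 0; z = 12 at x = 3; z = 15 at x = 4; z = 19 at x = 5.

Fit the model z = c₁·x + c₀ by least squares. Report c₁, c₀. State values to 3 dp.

c₁ = 3.015, c₀ = 3.149

Sums needed: Σx·x = 63, Σx = 7, Σ1 = 6.
Moment sums: Σx·z = 212, Σz = 40.
Normal equations: [[63, 7]; [7, 6]]·[c₁, c₀]ᵀ = [212, 40]ᵀ.
Determinant 63·6 − 7² = 329.
c₁ = (212·6 − 7·40)/329 = 992/329; c₀ = (63·40 − 7·212)/329 = 148/47.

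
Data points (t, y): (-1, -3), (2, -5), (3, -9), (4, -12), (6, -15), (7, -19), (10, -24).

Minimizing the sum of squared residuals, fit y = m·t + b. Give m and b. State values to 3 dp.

The normal equations are: 215·m + 31·b = -545;  31·m + 7·b = -87.
(Σt·t = 215, Σt = 31, Σ1 = 7, Σt·y = -545, Σy = -87.)
Eliminating b: 7·(row 1) − 31·(row 2) gives 544·m = 7·(-545) − 31·(-87) = -1118, so m = -559/272.
Then b = ((-87) − 31·(-559/272))/7 = -905/272.

m = -2.055, b = -3.327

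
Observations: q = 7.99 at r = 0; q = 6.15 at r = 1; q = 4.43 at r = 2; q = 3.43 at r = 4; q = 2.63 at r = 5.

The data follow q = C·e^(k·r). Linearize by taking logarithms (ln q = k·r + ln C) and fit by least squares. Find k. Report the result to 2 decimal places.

Linearized form: ln q = k·r + ln C. From the 5 transformed points,
Σr = 12.0000, Σ(r)² = 46.0000, Σln q = 7.5826, Σr·ln q = 14.5584.
Normal system: [[46.0000, 12.0000]; [12.0000, 5]]·[k, ln C]ᵀ = [14.5584, 7.5826]ᵀ.
Solving (det = 86.0000): k = -0.21162, ln C = 2.02440.

k = -0.21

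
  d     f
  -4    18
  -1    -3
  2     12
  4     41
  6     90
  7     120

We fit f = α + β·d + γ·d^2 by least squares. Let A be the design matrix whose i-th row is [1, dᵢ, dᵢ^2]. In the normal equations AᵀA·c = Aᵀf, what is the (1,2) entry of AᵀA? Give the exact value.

Row 1 ↔ basis 1, column 2 ↔ basis d, so (AᵀA)_{1,2} = Σᵢ d = (1)·(-4) + (1)·(-1) + (1)·(2) + (1)·(4) + (1)·(6) + (1)·(7) = 14.

14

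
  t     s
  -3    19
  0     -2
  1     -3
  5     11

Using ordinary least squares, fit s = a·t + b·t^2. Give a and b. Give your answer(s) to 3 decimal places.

Entries of XᵀX: Σt·t = 35, Σt·t^2 = 99, Σt^2·t^2 = 707.
Right-hand side: Σt·s = -5, Σt^2·s = 443.
Normal equations: [[35, 99]; [99, 707]]·[a, b]ᵀ = [-5, 443]ᵀ.
Eliminating b: 707·(row 1) − 99·(row 2) gives 14944·a = 707·(-5) − 99·443 = -47392, so a = -1481/467.
Then b = (443 − 99·(-1481/467))/707 = 500/467.

a = -3.171, b = 1.071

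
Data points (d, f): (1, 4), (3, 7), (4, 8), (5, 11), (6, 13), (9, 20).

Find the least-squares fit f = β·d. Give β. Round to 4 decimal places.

β = 2.2024

With design matrix X, XᵀX = [[168]] and Xᵀf = [370]ᵀ.
β = 370/168 = 2.20238.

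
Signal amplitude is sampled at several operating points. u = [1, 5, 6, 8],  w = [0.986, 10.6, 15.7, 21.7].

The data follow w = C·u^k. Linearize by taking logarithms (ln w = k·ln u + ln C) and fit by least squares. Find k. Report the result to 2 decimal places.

k = 1.50

Taking logs, ln w = k·ln u + ln C, so regress ln w on ln u.
AᵀA = [[10.1248, 5.4806]; [5.4806, 4]], rhs = [15.1326, 8.1777]ᵀ  (here Σln u = 5.4806, Σ(ln u)² = 10.1248, Σln w = 8.1777, Σln u·ln w = 15.1326).
Solving (det = 10.4617): k = 1.50180, ln C = -0.01328.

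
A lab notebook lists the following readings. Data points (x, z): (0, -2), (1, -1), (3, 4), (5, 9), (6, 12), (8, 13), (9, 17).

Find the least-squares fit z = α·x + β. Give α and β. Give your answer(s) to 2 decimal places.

Compute the Gram sums: Σx·x = 216, Σx = 32, Σ1 = 7.
Moment sums: Σx·z = 385, Σz = 52.
AᵀA·[α, β]ᵀ = Aᵀz becomes [[216, 32]; [32, 7]]·[α, β]ᵀ = [385, 52]ᵀ.
Δ = 216·7 − 32² = 488.
α = (385·7 − 32·52)/488 = 1031/488; β = (216·52 − 32·385)/488 = -136/61.

α = 2.11, β = -2.23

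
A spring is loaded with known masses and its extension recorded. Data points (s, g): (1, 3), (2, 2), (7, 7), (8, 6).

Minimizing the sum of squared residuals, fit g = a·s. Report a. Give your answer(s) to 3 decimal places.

Forming MᵀM = [[118]] and Mᵀg = [104]ᵀ gives MᵀM·[a]ᵀ = Mᵀg.
a = 104/118 = 0.881356.

a = 0.881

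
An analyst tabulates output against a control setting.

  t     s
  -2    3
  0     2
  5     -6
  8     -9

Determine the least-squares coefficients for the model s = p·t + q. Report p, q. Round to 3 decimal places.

p = -1.283, q = 1.028

From the data, Σt·t = 93, Σt = 11, Σ1 = 4.
And Σt·s = -108, Σs = -10.
Δ = 93·4 − 11² = 251.
p = ((-108)·4 − 11·(-10))/251 = -322/251; q = (93·(-10) − 11·(-108))/251 = 258/251.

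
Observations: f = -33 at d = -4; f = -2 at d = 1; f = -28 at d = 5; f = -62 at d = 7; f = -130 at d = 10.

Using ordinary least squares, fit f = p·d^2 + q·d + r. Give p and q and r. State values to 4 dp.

p = -1.4718, q = 1.8909, r = -1.9631

Entries of MᵀM: Σd^2·d^2 = 13283, Σd^2·d = 1405, Σd^2 = 191, Σd·d = 191, Σd = 19, Σ1 = 5.
And Σd^2·f = -17268, Σd·f = -1744, Σf = -255.
MᵀM·[p, q, r]ᵀ = Mᵀf becomes [[13283, 1405, 191]; [1405, 191, 19]; [191, 19, 5]]·[p, q, r]ᵀ = [-17268, -1744, -255]ᵀ.
Solving the 3×3 system (Gaussian elimination) gives p = -306523/208266, q = 131269/69422, r = -204427/104133.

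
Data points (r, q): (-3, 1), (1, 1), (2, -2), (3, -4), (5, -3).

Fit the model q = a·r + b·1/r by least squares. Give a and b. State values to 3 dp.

Compute the Gram sums: Σr·r = 48, Σr·1/r = 5, Σ1/r·1/r = 1361/900.
And Σr·q = -33, Σ1/r·q = -34/15.
det = 48·(1361/900) − 5² = 3569/75.
a = ((-33)·(1361/900) − 5·(-34/15))/(3569/75) = -11571/14276; b = (48·(-34/15) − 5·(-33))/(3569/75) = 4215/3569.

a = -0.811, b = 1.181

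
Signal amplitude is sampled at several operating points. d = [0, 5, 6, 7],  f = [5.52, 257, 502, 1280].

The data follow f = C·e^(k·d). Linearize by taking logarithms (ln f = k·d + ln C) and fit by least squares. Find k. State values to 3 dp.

Taking logs, ln f = k·d + ln C, so regress ln f on d.
AᵀA = [[110.0000, 18.0000]; [18.0000, 4]], rhs = [115.1393, 20.6307]ᵀ  (here Σd = 18.0000, Σ(d)² = 110.0000, Σln f = 20.6307, Σd·ln f = 115.1393).
Slope k = (n·Σd·ln f − Σd·Σln f)/(n·Σ(d)² − (Σd)²) = (4·115.1393 − 18.0000·20.6307)/116.0000 = 0.76901; ln C = (Σln f − k·Σd)/n = 1.69712.

k = 0.769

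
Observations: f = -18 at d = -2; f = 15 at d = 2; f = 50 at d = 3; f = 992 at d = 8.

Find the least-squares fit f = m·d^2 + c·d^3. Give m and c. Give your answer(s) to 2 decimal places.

m = -0.41, c = 1.99

The normal equations are: 4209·m + 33011·c = 63926;  33011·m + 263001·c = 509518.
(Σd^2·d^2 = 4209, Σd^2·d^3 = 33011, Σd^3·d^3 = 263001, Σd^2·f = 63926, Σd^3·f = 509518.)
Δ = 4209·263001 − 33011² = 17245088.
m = (63926·263001 − 33011·509518)/17245088 = -1774193/4311272; c = (4209·509518 − 33011·63926)/17245088 = 8575019/4311272.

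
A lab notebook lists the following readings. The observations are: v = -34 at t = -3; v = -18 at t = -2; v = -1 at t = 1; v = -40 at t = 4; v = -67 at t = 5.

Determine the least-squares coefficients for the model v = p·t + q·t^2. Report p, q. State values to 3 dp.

Entries of MᵀM: Σt·t = 55, Σt·t^2 = 155, Σt^2·t^2 = 979.
For Mᵀv: Σt·v = -358, Σt^2·v = -2694.
MᵀM·[p, q]ᵀ = Mᵀv becomes [[55, 155]; [155, 979]]·[p, q]ᵀ = [-358, -2694]ᵀ.
Determinant 55·979 − 155² = 29820.
p = ((-358)·979 − 155·(-2694))/29820 = 2396/1065; q = (55·(-2694) − 155·(-358))/29820 = -662/213.

p = 2.250, q = -3.108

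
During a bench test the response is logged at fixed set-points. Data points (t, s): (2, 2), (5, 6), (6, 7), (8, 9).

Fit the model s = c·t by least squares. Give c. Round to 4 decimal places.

Sums needed: Σt·t = 129.
For Mᵀs: Σt·s = 148.
c = 148/129 = 1.14729.

c = 1.1473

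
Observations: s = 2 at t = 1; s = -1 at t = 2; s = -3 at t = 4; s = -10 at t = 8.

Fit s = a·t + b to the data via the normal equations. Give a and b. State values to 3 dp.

a = -1.635, b = 3.130

The normal equations are: 85·a + 15·b = -92;  15·a + 4·b = -12.
(Σt·t = 85, Σt = 15, Σ1 = 4, Σt·s = -92, Σs = -12.)
Eliminating b: 4·(row 1) − 15·(row 2) gives 115·a = 4·(-92) − 15·(-12) = -188, so a = -188/115.
Then b = ((-12) − 15·(-188/115))/4 = 72/23.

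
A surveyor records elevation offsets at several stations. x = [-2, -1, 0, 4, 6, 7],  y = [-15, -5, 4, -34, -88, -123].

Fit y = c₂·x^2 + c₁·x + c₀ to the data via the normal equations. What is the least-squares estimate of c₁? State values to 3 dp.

c₁ = 2.911

MᵀM·[c₂, c₁, c₀]ᵀ = Mᵀy reads: 3970·c₂ + 614·c₁ + 106·c₀ = -9804;  614·c₂ + 106·c₁ + 14·c₀ = -1490;  106·c₂ + 14·c₁ + 6·c₀ = -261.
Row-reducing yields c₂ = -197/66, c₁ = 1921/660, c₀ = 537/220.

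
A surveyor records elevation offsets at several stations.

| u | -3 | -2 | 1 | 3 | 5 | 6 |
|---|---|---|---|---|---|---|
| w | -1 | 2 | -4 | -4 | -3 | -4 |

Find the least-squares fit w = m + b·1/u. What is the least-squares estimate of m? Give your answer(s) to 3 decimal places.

Compute the Gram sums: Σ1 = 6, Σ1/u = 13/15, Σ1/u·1/u = 77/50.
For Xᵀw: Σw = -14, Σ1/u·w = -109/15.
XᵀX·[m, b]ᵀ = Xᵀw becomes [[6, 13/15]; [13/15, 77/50]]·[m, b]ᵀ = [-14, -109/15]ᵀ.
Determinant 6·(77/50) − (13/15)² = 382/45.
m = ((-14)·(77/50) − (13/15)·(-109/15))/(382/45) = -1717/955; b = (6·(-109/15) − (13/15)·(-14))/(382/45) = -708/191.

m = -1.798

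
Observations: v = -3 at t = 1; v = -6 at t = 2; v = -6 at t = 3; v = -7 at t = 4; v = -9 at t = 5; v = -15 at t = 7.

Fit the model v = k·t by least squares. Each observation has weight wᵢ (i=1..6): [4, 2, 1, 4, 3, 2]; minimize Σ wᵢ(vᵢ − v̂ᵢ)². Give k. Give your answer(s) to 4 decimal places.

k = -1.9806

Forming AᵀWA = [[258]] and AᵀWv = [-511]ᵀ gives AᵀWA·[k]ᵀ = AᵀWv.
k = (-511)/258 = -1.98062.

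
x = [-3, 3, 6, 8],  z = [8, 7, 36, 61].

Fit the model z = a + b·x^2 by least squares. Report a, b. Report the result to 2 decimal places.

Normal-equation sums: Σ1 = 4, Σx^2 = 118, Σx^2·x^2 = 5554.
For Mᵀz: Σz = 112, Σx^2·z = 5335.
MᵀM·[a, b]ᵀ = Mᵀz becomes [[4, 118]; [118, 5554]]·[a, b]ᵀ = [112, 5335]ᵀ.
Δ = 4·5554 − 118² = 8292.
a = (112·5554 − 118·5335)/8292 = -1247/1382; b = (4·5335 − 118·112)/8292 = 677/691.

a = -0.90, b = 0.98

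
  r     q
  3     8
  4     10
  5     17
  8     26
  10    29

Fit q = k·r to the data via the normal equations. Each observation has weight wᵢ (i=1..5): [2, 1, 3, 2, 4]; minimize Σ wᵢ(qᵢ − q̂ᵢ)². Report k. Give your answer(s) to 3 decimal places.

k = 3.013

MᵀWM·[k]ᵀ = MᵀWq reads: 637·k = 1919.
Hence k = 1919 / 637 ≈ 3.01256.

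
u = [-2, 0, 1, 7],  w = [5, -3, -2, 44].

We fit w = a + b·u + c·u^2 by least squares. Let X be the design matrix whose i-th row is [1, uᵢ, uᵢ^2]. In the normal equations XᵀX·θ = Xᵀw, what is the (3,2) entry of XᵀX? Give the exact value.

336

Row 3 ↔ basis u^2, column 2 ↔ basis u, so (XᵀX)_{3,2} = Σᵢ (u^2)·(u) = (4)·(-2) + (0)·(0) + (1)·(1) + (49)·(7) = 336.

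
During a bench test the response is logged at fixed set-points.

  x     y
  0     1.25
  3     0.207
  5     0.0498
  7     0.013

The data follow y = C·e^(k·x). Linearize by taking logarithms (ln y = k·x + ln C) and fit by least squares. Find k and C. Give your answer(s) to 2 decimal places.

k = -0.65, C = 1.33

Let Y = ln y. Fitting Y = k·x + ln C by least squares:
Σx = 15.0000, Σ(x)² = 83.0000, Σln y = -8.6944, Σx·ln y = -50.1235.
Normal system: [[83.0000, 15.0000]; [15.0000, 4]]·[k, ln C]ᵀ = [-50.1235, -8.6944]ᵀ.
Δ = 83.0000·4 − (15.0000)² = 107.0000; k = (-50.1235·4 − 15.0000·-8.6944)/107.0000 = -0.65493, ln C = (83.0000·-8.6944 − 15.0000·-50.1235)/107.0000 = 0.28237, so C = exp(0.28237) = 1.32627.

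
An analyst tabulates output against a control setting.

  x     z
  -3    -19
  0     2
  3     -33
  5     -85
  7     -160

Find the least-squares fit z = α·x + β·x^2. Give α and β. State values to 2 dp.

Forming MᵀM = [[92, 468]; [468, 3188]] and Mᵀz = [-1587, -10433]ᵀ gives MᵀM·[α, β]ᵀ = Mᵀz.
Δ = 92·3188 − 468² = 74272.
α = ((-1587)·3188 − 468·(-10433))/74272 = -22089/9284; β = (92·(-10433) − 468·(-1587))/74272 = -6785/2321.

α = -2.38, β = -2.92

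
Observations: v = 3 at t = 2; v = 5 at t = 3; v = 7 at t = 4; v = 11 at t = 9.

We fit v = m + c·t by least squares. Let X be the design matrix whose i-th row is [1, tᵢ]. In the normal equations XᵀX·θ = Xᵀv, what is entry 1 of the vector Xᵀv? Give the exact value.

26

Entry 1 ↔ basis 1, so (Xᵀv)_{1} = Σᵢ vᵢ = (1)·(3) + (1)·(5) + (1)·(7) + (1)·(11) = 26.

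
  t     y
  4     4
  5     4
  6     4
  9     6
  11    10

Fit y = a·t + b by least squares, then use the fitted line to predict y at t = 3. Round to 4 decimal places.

The normal equations are: 279·a + 35·b = 224;  35·a + 5·b = 28.
(Σt·t = 279, Σt = 35, Σ1 = 5, Σt·y = 224, Σy = 28.)
Eliminating b: 5·(row 1) − 35·(row 2) gives 170·a = 5·224 − 35·28 = 140, so a = 14/17.
Then b = (28 − 35·(14/17))/5 = -14/85.
At t = 3: ŷ = (14/17)·(3) + (-14/85)·(1) = 196/85.

ŷ = 2.3059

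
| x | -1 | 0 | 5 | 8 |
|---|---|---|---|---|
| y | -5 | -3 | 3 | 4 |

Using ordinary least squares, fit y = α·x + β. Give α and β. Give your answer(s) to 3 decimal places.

α = 1.019, β = -3.306

From the data, Σx·x = 90, Σx = 12, Σ1 = 4.
Right-hand side: Σx·y = 52, Σy = -1.
Determinant 90·4 − 12² = 216.
α = (52·4 − 12·(-1))/216 = 55/54; β = (90·(-1) − 12·52)/216 = -119/36.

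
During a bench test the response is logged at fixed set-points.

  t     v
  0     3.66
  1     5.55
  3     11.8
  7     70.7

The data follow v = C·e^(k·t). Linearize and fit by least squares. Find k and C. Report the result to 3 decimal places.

k = 0.423, C = 3.570

Let Y = ln v. Fitting Y = k·t + ln C by least squares:
Over the data: Σt = 11.0000, Σ(t)² = 59.0000, Σln v = 9.7378, Σt·ln v = 38.9272.
Normal system: [[59.0000, 11.0000]; [11.0000, 4]]·[k, ln C]ᵀ = [38.9272, 9.7378]ᵀ.
Slope k = (n·Σt·ln v − Σt·Σln v)/(n·Σ(t)² − (Σt)²) = (4·38.9272 − 11.0000·9.7378)/115.0000 = 0.42255; ln C = (Σln v − k·Σt)/n = 1.27245, so C = exp(1.27245) = 3.56957.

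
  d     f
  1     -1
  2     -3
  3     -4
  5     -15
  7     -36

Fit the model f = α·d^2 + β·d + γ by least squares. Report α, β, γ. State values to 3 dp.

Setting ∂/∂α … = 0 gives: 3124·α + 504·β + 88·γ = -2188;  504·α + 88·β + 18·γ = -346;  88·α + 18·β + 5·γ = -59.
(Σd^2·d^2 = 3124, Σd^2·d = 504, Σd^2 = 88, Σd·d = 88, Σd = 18, Σ1 = 5, Σd^2·f = -2188, Σd·f = -346, Σf = -59.)
Solving the 3×3 system (Gaussian elimination) gives α = -519/469, β = 1487/469, γ = -1753/469.

α = -1.107, β = 3.171, γ = -3.738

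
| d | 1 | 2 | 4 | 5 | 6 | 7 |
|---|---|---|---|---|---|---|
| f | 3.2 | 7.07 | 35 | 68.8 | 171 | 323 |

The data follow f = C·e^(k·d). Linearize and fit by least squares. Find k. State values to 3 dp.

k = 0.775

Taking logs, ln f = k·d + ln C, so regress ln f on d.
Σd = 25.0000, Σ(d)² = 131.0000, Σln f = 21.8249, Σd·ln f = 111.7458.
Equations: 131.0000·k + 25.0000·ln C = 111.7458;  25.0000·k + 6·ln C = 21.8249.
Slope k = (n·Σd·ln f − Σd·Σln f)/(n·Σ(d)² − (Σd)²) = (6·111.7458 − 25.0000·21.8249)/161.0000 = 0.77548; ln C = (Σln f − k·Σd)/n = 0.40629.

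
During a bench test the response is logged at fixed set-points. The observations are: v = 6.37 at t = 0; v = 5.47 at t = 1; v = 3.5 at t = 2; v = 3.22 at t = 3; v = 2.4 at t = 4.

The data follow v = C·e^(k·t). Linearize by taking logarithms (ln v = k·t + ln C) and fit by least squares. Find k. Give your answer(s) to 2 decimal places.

Taking logs, ln v = k·t + ln C, so regress ln v on t.
Σt = 10.0000, Σ(t)² = 30.0000, Σln v = 6.8485, Σt·ln v = 11.2148.
Equations: 30.0000·k + 10.0000·ln C = 11.2148;  10.0000·k + 5·ln C = 6.8485.
Solving (det = 50.0000): k = -0.24822, ln C = 1.86613.

k = -0.25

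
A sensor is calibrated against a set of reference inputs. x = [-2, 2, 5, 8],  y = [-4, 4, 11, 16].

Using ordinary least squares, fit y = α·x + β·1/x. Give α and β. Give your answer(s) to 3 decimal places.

α = 2.052, β = -0.016

Compute the Gram sums: Σx·x = 97, Σx·1/x = 4, Σ1/x·1/x = 889/1600.
For Aᵀy: Σx·y = 199, Σ1/x·y = 41/5.
AᵀA·[α, β]ᵀ = Aᵀy becomes [[97, 4]; [4, 889/1600]]·[α, β]ᵀ = [199, 41/5]ᵀ.
Determinant 97·(889/1600) − 4² = 60633/1600.
α = (199·(889/1600) − 4·(41/5))/(60633/1600) = 41477/20211; β = (97·(41/5) − 4·199)/(60633/1600) = -320/20211.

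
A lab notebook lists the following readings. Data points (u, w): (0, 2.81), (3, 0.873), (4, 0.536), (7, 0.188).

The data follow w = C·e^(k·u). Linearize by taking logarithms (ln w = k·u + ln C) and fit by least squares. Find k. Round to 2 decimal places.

Linearized form: ln w = k·u + ln C. From the 4 transformed points,
Over the data: Σu = 14.0000, Σ(u)² = 74.0000, Σln w = -1.3976, Σu·ln w = -14.6011.
Normal system: [[74.0000, 14.0000]; [14.0000, 4]]·[k, ln C]ᵀ = [-14.6011, -1.3976]ᵀ.
Solving (det = 100.0000): k = -0.38839, ln C = 1.00996.

k = -0.39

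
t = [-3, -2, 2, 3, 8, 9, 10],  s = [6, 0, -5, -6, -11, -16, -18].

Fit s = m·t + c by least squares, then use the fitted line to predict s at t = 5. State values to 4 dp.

ŝ = -8.9589

Normal-equation sums: Σt·t = 271, Σt = 27, Σ1 = 7.
Moment sums: Σt·s = -458, Σs = -50.
MᵀM·[m, c]ᵀ = Mᵀs becomes [[271, 27]; [27, 7]]·[m, c]ᵀ = [-458, -50]ᵀ.
det = 271·7 − 27² = 1168.
m = ((-458)·7 − 27·(-50))/1168 = -116/73; c = (271·(-50) − 27·(-458))/1168 = -74/73.
At t = 5: ŝ = (-116/73)·(5) + (-74/73)·(1) = -654/73.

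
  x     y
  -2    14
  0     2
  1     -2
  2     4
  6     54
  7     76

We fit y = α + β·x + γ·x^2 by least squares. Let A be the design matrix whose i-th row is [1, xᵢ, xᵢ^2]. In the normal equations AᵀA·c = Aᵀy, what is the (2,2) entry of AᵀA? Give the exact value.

Row 2 ↔ basis x, column 2 ↔ basis x, so (AᵀA)_{2,2} = Σᵢ (x)·(x) = (-2)·(-2) + (0)·(0) + (1)·(1) + (2)·(2) + (6)·(6) + (7)·(7) = 94.

94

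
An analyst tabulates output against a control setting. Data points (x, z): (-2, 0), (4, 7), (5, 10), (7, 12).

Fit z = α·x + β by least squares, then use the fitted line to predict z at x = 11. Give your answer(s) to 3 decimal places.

Sums needed: Σx·x = 94, Σx = 14, Σ1 = 4.
Moment sums: Σx·z = 162, Σz = 29.
Normal equations: [[94, 14]; [14, 4]]·[α, β]ᵀ = [162, 29]ᵀ.
Determinant 94·4 − 14² = 180.
α = (162·4 − 14·29)/180 = 121/90; β = (94·29 − 14·162)/180 = 229/90.
At x = 11: ẑ = (121/90)·(11) + (229/90)·(1) = 52/3.

ẑ = 17.333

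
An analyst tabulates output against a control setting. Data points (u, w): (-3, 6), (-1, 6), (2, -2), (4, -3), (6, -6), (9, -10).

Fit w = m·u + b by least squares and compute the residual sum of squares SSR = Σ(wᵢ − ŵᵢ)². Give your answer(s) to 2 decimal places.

From the data, Σu·u = 147, Σu = 17, Σ1 = 6.
Right-hand side: Σu·w = -166, Σw = -9.
Eliminating b: 6·(row 1) − 17·(row 2) gives 593·m = 6·(-166) − 17·(-9) = -843, so m = -843/593.
Then b = ((-9) − 17·(-843/593))/6 = 1499/593.
Residuals: -470/593, 1216/593, -999/593, 94/593, 1/593, 158/593; SSR = 4606/593.

SSR = 7.77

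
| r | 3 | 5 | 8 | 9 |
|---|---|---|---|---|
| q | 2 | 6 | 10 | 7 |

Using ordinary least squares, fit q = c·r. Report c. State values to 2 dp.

Sums needed: Σr·r = 179.
Moment sums: Σr·q = 179.
So MᵀM·[c]ᵀ = Mᵀq: [[179]]·[c]ᵀ = [179]ᵀ.
c = 179/179 = 1.

c = 1.00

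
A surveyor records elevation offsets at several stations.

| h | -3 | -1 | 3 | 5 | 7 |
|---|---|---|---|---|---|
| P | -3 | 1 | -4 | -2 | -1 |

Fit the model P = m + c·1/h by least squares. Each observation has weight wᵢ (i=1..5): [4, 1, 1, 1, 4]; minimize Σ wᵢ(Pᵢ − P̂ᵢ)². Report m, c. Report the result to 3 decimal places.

m = -2.029, c = -1.072

Entries of MᵀWM: Σwᵢ·1 = 11, Σwᵢ·1/h = -43/35, Σwᵢ·1/h·1/h = 18491/11025.
Right-hand side: Σwᵢ·P = -21, Σwᵢ·1/h·P = 73/105.
So MᵀWM·[m, c]ᵀ = MᵀWP: [[11, -43/35]; [-43/35, 18491/11025]]·[m, c]ᵀ = [-21, 73/105]ᵀ.
Eliminating c: (18491/11025)·(row 1) − (-43/35)·(row 2) gives (5336/315)·m = (18491/11025)·(-21) − (-43/35)·(73/105) = -126298/3675, so m = -189447/93380.
Then c = ((73/105) − (-43/35)·(-189447/93380))/(18491/11025) = -2859/2668.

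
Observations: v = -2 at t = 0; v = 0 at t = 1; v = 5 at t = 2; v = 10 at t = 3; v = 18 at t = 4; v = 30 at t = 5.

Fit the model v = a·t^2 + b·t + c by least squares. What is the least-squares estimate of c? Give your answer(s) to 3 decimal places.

Forming XᵀX = [[979, 225, 55]; [225, 55, 15]; [55, 15, 6]] and Xᵀv = [1148, 262, 61]ᵀ gives XᵀX·[a, b, c]ᵀ = Xᵀv.
Solving the 3×3 system (Gaussian elimination) gives a = 31/28, b = 101/140, c = -25/14.

c = -1.786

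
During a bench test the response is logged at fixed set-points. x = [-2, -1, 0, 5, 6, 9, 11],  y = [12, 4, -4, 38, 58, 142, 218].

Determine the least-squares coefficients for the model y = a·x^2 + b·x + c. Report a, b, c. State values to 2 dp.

a = 2.03, b = -2.35, c = -1.49

AᵀA·[a, b, c]ᵀ = Aᵀy reads: 23140·a + 2392·b + 268·c = 40970;  2392·a + 268·b + 28·c = 4186;  268·a + 28·b + 7·c = 468.
Inverting the 3×3 Gram matrix, [a, b, c]ᵀ = [52663/25938, -5533/2358, -19324/12969]ᵀ.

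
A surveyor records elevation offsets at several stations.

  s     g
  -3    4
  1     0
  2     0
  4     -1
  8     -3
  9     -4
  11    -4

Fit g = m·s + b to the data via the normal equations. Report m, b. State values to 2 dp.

Entries of AᵀA: Σs·s = 296, Σs = 32, Σ1 = 7.
For Aᵀg: Σs·g = -120, Σg = -8.
AᵀA·[m, b]ᵀ = Aᵀg becomes [[296, 32]; [32, 7]]·[m, b]ᵀ = [-120, -8]ᵀ.
Eliminating b: 7·(row 1) − 32·(row 2) gives 1048·m = 7·(-120) − 32·(-8) = -584, so m = -73/131.
Then b = ((-8) − 32·(-73/131))/7 = 184/131.

m = -0.56, b = 1.40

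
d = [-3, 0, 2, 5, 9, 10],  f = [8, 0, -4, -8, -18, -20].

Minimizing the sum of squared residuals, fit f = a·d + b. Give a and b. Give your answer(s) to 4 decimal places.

Entries of AᵀA: Σd·d = 219, Σd = 23, Σ1 = 6.
For Aᵀf: Σd·f = -434, Σf = -42.
AᵀA·[a, b]ᵀ = Aᵀf becomes [[219, 23]; [23, 6]]·[a, b]ᵀ = [-434, -42]ᵀ.
Eliminating b: 6·(row 1) − 23·(row 2) gives 785·a = 6·(-434) − 23·(-42) = -1638, so a = -1638/785.
Then b = ((-42) − 23·(-1638/785))/6 = 784/785.

a = -2.0866, b = 0.9987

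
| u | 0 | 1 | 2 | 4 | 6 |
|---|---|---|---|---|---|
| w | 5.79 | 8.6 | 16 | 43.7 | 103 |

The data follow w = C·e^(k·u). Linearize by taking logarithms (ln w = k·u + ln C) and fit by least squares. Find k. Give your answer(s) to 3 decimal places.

k = 0.490

Linearized form: ln w = k·u + ln C. From the 5 transformed points,
AᵀA = [[57.0000, 13.0000]; [13.0000, 5]], rhs = [50.6147, 15.0926]ᵀ  (here Σu = 13.0000, Σ(u)² = 57.0000, Σln w = 15.0926, Σu·ln w = 50.6147).
Solving (det = 116.0000): k = 0.49026, ln C = 1.74383.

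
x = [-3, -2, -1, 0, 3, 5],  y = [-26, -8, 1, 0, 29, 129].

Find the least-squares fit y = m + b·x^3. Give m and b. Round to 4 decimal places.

With design matrix M, MᵀM = [[6, 116]; [116, 17148]] and Mᵀy = [125, 17673]ᵀ.
Δ = 6·17148 − 116² = 89432.
m = (125·17148 − 116·17673)/89432 = 11679/11179; b = (6·17673 − 116·125)/89432 = 45769/44716.

m = 1.0447, b = 1.0235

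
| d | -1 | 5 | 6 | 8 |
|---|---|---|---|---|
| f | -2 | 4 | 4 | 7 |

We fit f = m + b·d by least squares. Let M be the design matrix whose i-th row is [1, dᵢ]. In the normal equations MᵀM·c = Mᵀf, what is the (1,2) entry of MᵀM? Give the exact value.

18

Row 1 ↔ basis 1, column 2 ↔ basis d, so (MᵀM)_{1,2} = Σᵢ d = (1)·(-1) + (1)·(5) + (1)·(6) + (1)·(8) = 18.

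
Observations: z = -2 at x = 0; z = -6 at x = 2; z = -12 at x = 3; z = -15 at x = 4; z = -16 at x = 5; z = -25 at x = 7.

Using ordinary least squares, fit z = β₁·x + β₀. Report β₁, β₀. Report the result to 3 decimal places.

The normal equations are: 103·β₁ + 21·β₀ = -363;  21·β₁ + 6·β₀ = -76.
Determinant 103·6 − 21² = 177.
β₁ = ((-363)·6 − 21·(-76))/177 = -194/59; β₀ = (103·(-76) − 21·(-363))/177 = -205/177.

β₁ = -3.288, β₀ = -1.158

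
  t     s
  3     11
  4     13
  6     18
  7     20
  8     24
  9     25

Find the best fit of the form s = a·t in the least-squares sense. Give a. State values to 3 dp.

a = 2.941

The normal equations are: 255·a = 750.
Hence a = 750 / 255 ≈ 2.94118.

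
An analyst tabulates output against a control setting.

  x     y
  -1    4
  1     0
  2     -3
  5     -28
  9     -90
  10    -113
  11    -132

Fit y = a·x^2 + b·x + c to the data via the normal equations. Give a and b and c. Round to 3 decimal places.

Normal-equation sums: Σx^2·x^2 = 31845, Σx^2·x = 3193, Σx^2 = 333, Σx·x = 333, Σx = 37, Σ1 = 7.
Moment sums: Σx^2·y = -35270, Σx·y = -3542, Σy = -362.
Normal equations: [[31845, 3193, 333]; [3193, 333, 37]; [333, 37, 7]]·[a, b, c]ᵀ = [-35270, -3542, -362]ᵀ.
Solving the 3×3 system (Gaussian elimination) gives a = -64294/64001, b = -88090/64001, c = 30630/9143.

a = -1.005, b = -1.376, c = 3.350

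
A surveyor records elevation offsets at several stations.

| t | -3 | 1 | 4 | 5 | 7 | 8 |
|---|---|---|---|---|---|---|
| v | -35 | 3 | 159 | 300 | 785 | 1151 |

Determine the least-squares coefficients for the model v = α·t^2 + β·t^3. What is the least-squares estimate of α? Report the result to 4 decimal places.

α = 2.0379

Forming XᵀX = [[7460, 53482]; [53482, 400244]] and Xᵀv = [121861, 907191]ᵀ gives XᵀX·[α, β]ᵀ = Xᵀv.
Eliminating β: 400244·(row 1) − 53482·(row 2) gives 125495916·α = 400244·121861 − 53482·907191 = 255745022, so α = 9836347/4826766.
Then β = (907191 − 53482·(9836347/4826766))/400244 = 125137429/62747958.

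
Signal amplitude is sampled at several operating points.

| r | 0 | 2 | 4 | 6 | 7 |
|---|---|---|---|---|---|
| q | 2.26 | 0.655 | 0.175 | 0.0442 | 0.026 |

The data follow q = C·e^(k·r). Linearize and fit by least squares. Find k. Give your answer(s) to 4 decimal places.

Let Y = ln q. Fitting Y = k·r + ln C by least squares:
Σr = 19.0000, Σ(r)² = 105.0000, Σln q = -8.1194, Σr·ln q = -52.0799.
Equations: 105.0000·k + 19.0000·ln C = -52.0799;  19.0000·k + 5·ln C = -8.1194.
Solving (det = 164.0000): k = -0.64714, ln C = 0.83524.

k = -0.6471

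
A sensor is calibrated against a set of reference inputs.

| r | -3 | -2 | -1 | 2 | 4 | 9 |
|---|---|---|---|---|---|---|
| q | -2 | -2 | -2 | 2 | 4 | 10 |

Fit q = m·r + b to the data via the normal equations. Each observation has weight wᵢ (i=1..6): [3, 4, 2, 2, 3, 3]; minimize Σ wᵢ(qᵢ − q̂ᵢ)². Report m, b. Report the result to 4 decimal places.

Sums needed: Σwᵢ·r·r = 344, Σwᵢ·r = 24, Σwᵢ·1 = 17.
And Σwᵢ·r·q = 364, Σwᵢ·q = 28.
Determinant 344·17 − 24² = 5272.
m = (364·17 − 24·28)/5272 = 1379/1318; b = (344·28 − 24·364)/5272 = 112/659.

m = 1.0463, b = 0.1700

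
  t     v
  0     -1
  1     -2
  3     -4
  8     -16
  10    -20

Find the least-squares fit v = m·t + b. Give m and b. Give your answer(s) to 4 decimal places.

m = -1.9793, b = 0.1088

Setting ∂/∂m … = 0 gives: 174·m + 22·b = -342;  22·m + 5·b = -43.
(Σt·t = 174, Σt = 22, Σ1 = 5, Σt·v = -342, Σv = -43.)
det = 174·5 − 22² = 386.
m = ((-342)·5 − 22·(-43))/386 = -382/193; b = (174·(-43) − 22·(-342))/386 = 21/193.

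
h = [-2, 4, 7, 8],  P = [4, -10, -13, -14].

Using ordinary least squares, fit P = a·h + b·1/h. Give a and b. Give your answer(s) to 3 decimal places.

a = -1.814, b = -2.446

Compute the Gram sums: Σh·h = 133, Σh·1/h = 4, Σ1/h·1/h = 1093/3136.
For AᵀP: Σh·P = -251, Σ1/h·P = -227/28.
Δ = 133·(1093/3136) − 4² = 13599/448.
a = ((-251)·(1093/3136) − 4·(-227/28))/(13599/448) = -19183/10577; b = (133·(-227/28) − 4·(-251))/(13599/448) = -3696/1511.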